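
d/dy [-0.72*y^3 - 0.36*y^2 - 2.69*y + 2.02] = -2.16*y^2 - 0.72*y - 2.69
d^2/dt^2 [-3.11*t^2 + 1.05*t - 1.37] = -6.22000000000000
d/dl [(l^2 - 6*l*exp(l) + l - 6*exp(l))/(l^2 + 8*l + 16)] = (-6*l^2*exp(l) - 24*l*exp(l) + 7*l - 36*exp(l) + 4)/(l^3 + 12*l^2 + 48*l + 64)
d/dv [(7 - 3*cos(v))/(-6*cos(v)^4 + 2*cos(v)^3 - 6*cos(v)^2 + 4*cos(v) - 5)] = 4*(54*cos(v)^4 - 180*cos(v)^3 + 60*cos(v)^2 - 84*cos(v) + 13)*sin(v)/(-12*sin(v)^4 + 36*sin(v)^2 + 11*cos(v) + cos(3*v) - 34)^2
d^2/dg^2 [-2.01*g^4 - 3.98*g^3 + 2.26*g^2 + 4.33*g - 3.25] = -24.12*g^2 - 23.88*g + 4.52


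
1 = 1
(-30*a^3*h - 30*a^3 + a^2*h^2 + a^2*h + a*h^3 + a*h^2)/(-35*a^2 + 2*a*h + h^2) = a*(6*a*h + 6*a + h^2 + h)/(7*a + h)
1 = 1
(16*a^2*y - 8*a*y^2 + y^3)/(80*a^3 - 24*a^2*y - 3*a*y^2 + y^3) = y/(5*a + y)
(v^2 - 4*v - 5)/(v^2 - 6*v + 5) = (v + 1)/(v - 1)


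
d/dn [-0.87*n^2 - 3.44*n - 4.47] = -1.74*n - 3.44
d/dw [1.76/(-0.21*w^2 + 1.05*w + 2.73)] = (0.7392*w - 1.848)/(-0.21*w^2 + 1.05*w + 2.73)^2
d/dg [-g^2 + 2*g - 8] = 2 - 2*g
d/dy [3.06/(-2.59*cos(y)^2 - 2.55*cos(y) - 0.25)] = -(15.8508*cos(y) + 7.803)*sin(y)/(2.59*cos(y)^2 + 2.55*cos(y) + 0.25)^2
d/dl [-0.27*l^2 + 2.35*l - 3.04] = 2.35 - 0.54*l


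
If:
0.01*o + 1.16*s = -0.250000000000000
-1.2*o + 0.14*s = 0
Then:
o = -0.03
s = -0.22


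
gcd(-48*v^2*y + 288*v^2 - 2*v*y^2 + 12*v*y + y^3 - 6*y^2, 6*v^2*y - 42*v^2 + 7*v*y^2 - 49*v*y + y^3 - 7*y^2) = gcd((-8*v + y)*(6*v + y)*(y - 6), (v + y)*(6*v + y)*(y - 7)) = 6*v + y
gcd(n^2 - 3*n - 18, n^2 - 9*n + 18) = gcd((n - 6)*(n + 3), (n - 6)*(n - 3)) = n - 6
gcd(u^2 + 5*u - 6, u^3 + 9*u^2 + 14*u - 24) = u^2 + 5*u - 6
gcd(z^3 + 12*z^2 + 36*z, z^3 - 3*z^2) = z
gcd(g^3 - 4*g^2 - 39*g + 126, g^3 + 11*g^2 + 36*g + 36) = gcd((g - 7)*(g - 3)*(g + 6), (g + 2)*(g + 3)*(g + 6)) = g + 6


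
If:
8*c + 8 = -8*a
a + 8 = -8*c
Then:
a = 0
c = -1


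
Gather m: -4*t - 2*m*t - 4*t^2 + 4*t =-2*m*t - 4*t^2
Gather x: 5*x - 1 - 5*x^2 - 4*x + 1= -5*x^2 + x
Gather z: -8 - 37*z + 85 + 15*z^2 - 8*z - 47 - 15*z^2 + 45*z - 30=0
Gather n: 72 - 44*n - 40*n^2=-40*n^2 - 44*n + 72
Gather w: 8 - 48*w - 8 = -48*w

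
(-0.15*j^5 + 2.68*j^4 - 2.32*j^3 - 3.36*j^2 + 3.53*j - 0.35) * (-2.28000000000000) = 0.342*j^5 - 6.1104*j^4 + 5.2896*j^3 + 7.6608*j^2 - 8.0484*j + 0.798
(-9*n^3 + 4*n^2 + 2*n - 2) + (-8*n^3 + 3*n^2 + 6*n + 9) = -17*n^3 + 7*n^2 + 8*n + 7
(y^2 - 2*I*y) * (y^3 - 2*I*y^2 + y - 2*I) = y^5 - 4*I*y^4 - 3*y^3 - 4*I*y^2 - 4*y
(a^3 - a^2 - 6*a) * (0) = 0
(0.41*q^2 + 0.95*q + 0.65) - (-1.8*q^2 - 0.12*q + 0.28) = 2.21*q^2 + 1.07*q + 0.37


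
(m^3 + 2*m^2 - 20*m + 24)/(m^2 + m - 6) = (m^2 + 4*m - 12)/(m + 3)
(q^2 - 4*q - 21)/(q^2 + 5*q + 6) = (q - 7)/(q + 2)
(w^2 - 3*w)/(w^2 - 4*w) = (w - 3)/(w - 4)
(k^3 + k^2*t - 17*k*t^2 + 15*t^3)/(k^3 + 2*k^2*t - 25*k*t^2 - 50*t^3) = (-k^2 + 4*k*t - 3*t^2)/(-k^2 + 3*k*t + 10*t^2)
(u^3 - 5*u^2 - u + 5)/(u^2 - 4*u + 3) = (u^2 - 4*u - 5)/(u - 3)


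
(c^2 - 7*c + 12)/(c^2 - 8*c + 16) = (c - 3)/(c - 4)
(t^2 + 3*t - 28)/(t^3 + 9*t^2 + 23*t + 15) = (t^2 + 3*t - 28)/(t^3 + 9*t^2 + 23*t + 15)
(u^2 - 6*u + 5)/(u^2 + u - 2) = (u - 5)/(u + 2)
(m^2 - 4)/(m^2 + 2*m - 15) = (m^2 - 4)/(m^2 + 2*m - 15)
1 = 1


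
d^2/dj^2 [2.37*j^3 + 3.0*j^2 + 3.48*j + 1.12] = 14.22*j + 6.0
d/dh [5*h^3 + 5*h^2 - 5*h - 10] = 15*h^2 + 10*h - 5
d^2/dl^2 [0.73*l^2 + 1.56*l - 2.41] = 1.46000000000000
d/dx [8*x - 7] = 8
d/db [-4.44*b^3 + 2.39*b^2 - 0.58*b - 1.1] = -13.32*b^2 + 4.78*b - 0.58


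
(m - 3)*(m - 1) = m^2 - 4*m + 3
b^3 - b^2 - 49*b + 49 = (b - 7)*(b - 1)*(b + 7)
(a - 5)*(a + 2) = a^2 - 3*a - 10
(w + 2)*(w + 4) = w^2 + 6*w + 8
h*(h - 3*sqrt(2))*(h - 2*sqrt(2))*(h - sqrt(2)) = h^4 - 6*sqrt(2)*h^3 + 22*h^2 - 12*sqrt(2)*h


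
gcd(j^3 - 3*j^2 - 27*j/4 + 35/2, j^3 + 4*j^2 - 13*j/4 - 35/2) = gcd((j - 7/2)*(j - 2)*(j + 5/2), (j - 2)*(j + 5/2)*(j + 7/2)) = j^2 + j/2 - 5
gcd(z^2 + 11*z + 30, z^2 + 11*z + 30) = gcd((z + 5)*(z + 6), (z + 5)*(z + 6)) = z^2 + 11*z + 30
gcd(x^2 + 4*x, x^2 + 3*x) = x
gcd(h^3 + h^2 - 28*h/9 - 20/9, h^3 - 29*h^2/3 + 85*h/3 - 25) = h - 5/3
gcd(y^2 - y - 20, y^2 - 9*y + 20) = y - 5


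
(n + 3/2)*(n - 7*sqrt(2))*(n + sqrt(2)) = n^3 - 6*sqrt(2)*n^2 + 3*n^2/2 - 14*n - 9*sqrt(2)*n - 21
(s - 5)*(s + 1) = s^2 - 4*s - 5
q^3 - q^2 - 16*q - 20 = (q - 5)*(q + 2)^2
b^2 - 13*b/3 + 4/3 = (b - 4)*(b - 1/3)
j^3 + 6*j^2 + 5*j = j*(j + 1)*(j + 5)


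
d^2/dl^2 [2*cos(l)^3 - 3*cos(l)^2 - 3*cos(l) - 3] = 3*cos(l)/2 + 6*cos(2*l) - 9*cos(3*l)/2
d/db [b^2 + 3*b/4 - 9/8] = 2*b + 3/4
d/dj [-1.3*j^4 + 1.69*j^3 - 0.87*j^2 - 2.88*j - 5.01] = -5.2*j^3 + 5.07*j^2 - 1.74*j - 2.88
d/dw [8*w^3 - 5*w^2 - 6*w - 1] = 24*w^2 - 10*w - 6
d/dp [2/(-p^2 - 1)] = 4*p/(p^2 + 1)^2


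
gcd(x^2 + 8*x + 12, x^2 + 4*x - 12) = x + 6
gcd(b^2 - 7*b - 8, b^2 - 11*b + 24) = b - 8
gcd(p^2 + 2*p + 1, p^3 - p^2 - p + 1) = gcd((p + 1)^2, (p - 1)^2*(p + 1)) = p + 1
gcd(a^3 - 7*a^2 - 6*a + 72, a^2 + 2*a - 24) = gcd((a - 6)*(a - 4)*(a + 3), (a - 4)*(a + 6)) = a - 4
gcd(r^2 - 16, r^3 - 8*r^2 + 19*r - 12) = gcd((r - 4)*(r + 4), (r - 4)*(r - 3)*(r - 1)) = r - 4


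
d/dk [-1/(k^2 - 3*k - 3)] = (2*k - 3)/(-k^2 + 3*k + 3)^2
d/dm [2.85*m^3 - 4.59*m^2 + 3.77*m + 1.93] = 8.55*m^2 - 9.18*m + 3.77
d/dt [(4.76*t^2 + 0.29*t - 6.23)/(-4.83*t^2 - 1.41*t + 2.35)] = (-5.3109*t^2 - 37.8098*t - 8.1028)/(23.3289*t^4 + 13.6206*t^3 - 20.7129*t^2 - 6.627*t + 5.5225)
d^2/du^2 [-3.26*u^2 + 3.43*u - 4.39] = -6.52000000000000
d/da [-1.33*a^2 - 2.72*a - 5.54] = -2.66*a - 2.72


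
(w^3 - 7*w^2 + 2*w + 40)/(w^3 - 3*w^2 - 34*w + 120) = (w + 2)/(w + 6)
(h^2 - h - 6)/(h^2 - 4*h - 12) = (h - 3)/(h - 6)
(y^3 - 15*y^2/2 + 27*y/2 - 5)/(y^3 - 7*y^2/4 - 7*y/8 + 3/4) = 4*(y - 5)/(4*y + 3)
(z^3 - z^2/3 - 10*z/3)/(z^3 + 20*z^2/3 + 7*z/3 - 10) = z*(z - 2)/(z^2 + 5*z - 6)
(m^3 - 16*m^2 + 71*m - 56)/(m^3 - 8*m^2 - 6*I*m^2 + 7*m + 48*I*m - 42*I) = (m - 8)/(m - 6*I)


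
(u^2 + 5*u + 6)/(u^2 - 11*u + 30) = (u^2 + 5*u + 6)/(u^2 - 11*u + 30)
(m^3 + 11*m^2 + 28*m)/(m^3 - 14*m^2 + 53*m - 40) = m*(m^2 + 11*m + 28)/(m^3 - 14*m^2 + 53*m - 40)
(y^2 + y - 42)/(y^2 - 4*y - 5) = (-y^2 - y + 42)/(-y^2 + 4*y + 5)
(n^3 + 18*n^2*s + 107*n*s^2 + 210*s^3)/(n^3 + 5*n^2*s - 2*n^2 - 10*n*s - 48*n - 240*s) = (n^2 + 13*n*s + 42*s^2)/(n^2 - 2*n - 48)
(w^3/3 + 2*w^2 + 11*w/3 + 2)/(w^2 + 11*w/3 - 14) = (w^3 + 6*w^2 + 11*w + 6)/(3*w^2 + 11*w - 42)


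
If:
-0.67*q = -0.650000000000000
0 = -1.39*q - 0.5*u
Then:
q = 0.97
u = -2.70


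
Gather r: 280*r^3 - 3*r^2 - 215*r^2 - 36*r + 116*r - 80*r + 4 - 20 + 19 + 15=280*r^3 - 218*r^2 + 18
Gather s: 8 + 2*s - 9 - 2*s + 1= 0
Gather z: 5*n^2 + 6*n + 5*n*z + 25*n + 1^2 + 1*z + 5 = 5*n^2 + 31*n + z*(5*n + 1) + 6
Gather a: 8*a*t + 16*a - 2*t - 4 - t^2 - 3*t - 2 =a*(8*t + 16) - t^2 - 5*t - 6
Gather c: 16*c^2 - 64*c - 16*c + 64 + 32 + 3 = 16*c^2 - 80*c + 99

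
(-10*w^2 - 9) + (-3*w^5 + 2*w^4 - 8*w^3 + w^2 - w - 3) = -3*w^5 + 2*w^4 - 8*w^3 - 9*w^2 - w - 12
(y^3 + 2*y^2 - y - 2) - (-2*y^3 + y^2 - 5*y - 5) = 3*y^3 + y^2 + 4*y + 3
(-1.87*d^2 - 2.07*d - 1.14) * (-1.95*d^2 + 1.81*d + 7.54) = 3.6465*d^4 + 0.651799999999999*d^3 - 15.6235*d^2 - 17.6712*d - 8.5956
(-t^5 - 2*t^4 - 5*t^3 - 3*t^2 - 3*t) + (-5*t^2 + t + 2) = -t^5 - 2*t^4 - 5*t^3 - 8*t^2 - 2*t + 2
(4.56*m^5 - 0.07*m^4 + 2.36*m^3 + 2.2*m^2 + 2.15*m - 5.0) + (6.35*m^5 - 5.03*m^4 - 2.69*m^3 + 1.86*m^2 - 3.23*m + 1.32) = 10.91*m^5 - 5.1*m^4 - 0.33*m^3 + 4.06*m^2 - 1.08*m - 3.68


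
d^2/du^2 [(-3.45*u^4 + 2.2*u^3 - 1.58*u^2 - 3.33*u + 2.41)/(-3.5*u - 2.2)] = (253.575*u^4 + 371.14*u^3 + 98.736*u^2 - 63.888*u - 95.0326)/(42.875*u^3 + 80.85*u^2 + 50.82*u + 10.648)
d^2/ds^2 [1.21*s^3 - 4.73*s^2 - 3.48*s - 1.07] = 7.26*s - 9.46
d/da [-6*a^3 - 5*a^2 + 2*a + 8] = -18*a^2 - 10*a + 2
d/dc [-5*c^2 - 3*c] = -10*c - 3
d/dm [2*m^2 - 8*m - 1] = 4*m - 8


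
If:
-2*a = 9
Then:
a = -9/2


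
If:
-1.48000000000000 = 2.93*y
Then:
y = -0.51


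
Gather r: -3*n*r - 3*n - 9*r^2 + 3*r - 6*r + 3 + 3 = -3*n - 9*r^2 + r*(-3*n - 3) + 6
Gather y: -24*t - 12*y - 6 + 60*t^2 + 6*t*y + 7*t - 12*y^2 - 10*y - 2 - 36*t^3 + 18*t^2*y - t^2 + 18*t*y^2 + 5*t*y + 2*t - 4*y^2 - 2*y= -36*t^3 + 59*t^2 - 15*t + y^2*(18*t - 16) + y*(18*t^2 + 11*t - 24) - 8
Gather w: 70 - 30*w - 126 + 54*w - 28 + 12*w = 36*w - 84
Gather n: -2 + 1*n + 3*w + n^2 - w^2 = n^2 + n - w^2 + 3*w - 2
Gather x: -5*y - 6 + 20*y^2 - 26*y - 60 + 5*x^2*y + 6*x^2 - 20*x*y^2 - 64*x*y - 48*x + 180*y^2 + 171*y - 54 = x^2*(5*y + 6) + x*(-20*y^2 - 64*y - 48) + 200*y^2 + 140*y - 120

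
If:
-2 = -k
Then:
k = 2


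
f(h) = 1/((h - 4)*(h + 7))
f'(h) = -1/((h - 4)*(h + 7)^2) - 1/((h - 4)^2*(h + 7)) = (-2*h - 3)/(h^4 + 6*h^3 - 47*h^2 - 168*h + 784)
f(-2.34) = -0.03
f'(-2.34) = 0.00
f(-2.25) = -0.03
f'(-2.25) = 0.00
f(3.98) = -4.55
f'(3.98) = -227.27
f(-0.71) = -0.03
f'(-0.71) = -0.00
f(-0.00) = -0.04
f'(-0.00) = -0.00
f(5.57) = 0.05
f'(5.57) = -0.04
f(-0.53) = -0.03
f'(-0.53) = -0.00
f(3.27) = -0.13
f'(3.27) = -0.17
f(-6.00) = -0.10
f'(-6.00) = 0.09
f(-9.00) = 0.04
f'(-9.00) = 0.02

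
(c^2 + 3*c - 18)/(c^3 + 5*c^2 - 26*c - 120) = (c - 3)/(c^2 - c - 20)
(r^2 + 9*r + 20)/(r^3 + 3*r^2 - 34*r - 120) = 1/(r - 6)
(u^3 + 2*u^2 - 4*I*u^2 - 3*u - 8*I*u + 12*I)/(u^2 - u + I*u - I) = (u^2 + u*(3 - 4*I) - 12*I)/(u + I)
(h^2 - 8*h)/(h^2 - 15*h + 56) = h/(h - 7)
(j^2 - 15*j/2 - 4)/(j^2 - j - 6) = (-j^2 + 15*j/2 + 4)/(-j^2 + j + 6)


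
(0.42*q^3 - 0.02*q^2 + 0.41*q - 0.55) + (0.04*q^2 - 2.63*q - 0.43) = 0.42*q^3 + 0.02*q^2 - 2.22*q - 0.98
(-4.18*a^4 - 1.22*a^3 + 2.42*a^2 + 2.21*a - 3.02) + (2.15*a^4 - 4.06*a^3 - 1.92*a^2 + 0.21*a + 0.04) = -2.03*a^4 - 5.28*a^3 + 0.5*a^2 + 2.42*a - 2.98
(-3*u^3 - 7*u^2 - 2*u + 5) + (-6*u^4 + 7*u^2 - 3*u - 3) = -6*u^4 - 3*u^3 - 5*u + 2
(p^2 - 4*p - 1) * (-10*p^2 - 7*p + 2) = -10*p^4 + 33*p^3 + 40*p^2 - p - 2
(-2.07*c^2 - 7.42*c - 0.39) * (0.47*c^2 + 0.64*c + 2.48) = -0.9729*c^4 - 4.8122*c^3 - 10.0657*c^2 - 18.6512*c - 0.9672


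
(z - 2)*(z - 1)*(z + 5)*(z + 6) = z^4 + 8*z^3 - z^2 - 68*z + 60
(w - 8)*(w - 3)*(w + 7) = w^3 - 4*w^2 - 53*w + 168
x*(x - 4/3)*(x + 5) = x^3 + 11*x^2/3 - 20*x/3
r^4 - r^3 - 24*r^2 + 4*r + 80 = (r - 5)*(r - 2)*(r + 2)*(r + 4)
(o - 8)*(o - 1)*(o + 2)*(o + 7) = o^4 - 59*o^2 - 54*o + 112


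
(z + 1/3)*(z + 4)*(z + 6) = z^3 + 31*z^2/3 + 82*z/3 + 8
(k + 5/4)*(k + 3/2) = k^2 + 11*k/4 + 15/8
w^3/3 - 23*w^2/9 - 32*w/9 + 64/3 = (w/3 + 1)*(w - 8)*(w - 8/3)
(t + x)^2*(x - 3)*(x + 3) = t^2*x^2 - 9*t^2 + 2*t*x^3 - 18*t*x + x^4 - 9*x^2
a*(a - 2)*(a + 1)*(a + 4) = a^4 + 3*a^3 - 6*a^2 - 8*a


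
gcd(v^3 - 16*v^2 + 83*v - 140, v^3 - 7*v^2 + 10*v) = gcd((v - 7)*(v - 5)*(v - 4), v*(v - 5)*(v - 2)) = v - 5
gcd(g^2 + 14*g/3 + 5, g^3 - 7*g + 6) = g + 3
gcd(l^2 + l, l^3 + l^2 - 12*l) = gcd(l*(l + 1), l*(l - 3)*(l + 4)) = l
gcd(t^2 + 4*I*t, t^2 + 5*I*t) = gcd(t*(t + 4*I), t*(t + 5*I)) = t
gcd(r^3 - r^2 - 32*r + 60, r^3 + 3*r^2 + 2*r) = 1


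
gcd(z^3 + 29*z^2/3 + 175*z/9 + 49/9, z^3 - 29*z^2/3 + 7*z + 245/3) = z + 7/3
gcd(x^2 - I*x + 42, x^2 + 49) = x - 7*I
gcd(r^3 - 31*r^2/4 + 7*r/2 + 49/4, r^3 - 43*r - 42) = r^2 - 6*r - 7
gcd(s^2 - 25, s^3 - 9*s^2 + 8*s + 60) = s - 5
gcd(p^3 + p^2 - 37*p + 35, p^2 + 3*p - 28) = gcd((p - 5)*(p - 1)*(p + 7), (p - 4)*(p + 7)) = p + 7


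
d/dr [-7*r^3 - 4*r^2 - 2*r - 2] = -21*r^2 - 8*r - 2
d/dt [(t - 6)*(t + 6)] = 2*t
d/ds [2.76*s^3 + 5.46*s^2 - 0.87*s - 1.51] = 8.28*s^2 + 10.92*s - 0.87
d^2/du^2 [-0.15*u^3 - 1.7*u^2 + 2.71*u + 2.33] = -0.9*u - 3.4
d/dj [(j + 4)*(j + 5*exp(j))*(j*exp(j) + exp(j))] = (j^3 + 10*j^2*exp(j) + 8*j^2 + 60*j*exp(j) + 14*j + 65*exp(j) + 4)*exp(j)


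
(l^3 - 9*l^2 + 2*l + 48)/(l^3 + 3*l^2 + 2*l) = (l^2 - 11*l + 24)/(l*(l + 1))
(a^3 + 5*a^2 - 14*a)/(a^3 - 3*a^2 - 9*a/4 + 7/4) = 4*a*(a^2 + 5*a - 14)/(4*a^3 - 12*a^2 - 9*a + 7)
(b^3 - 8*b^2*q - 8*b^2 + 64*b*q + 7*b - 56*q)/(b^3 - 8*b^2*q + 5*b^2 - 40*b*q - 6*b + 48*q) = (b - 7)/(b + 6)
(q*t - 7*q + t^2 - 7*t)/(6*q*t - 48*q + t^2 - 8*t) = (q*t - 7*q + t^2 - 7*t)/(6*q*t - 48*q + t^2 - 8*t)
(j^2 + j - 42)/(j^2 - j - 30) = (j + 7)/(j + 5)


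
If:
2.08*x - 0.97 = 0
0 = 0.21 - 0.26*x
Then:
No Solution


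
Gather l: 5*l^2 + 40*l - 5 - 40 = 5*l^2 + 40*l - 45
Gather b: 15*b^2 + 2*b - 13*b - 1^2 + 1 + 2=15*b^2 - 11*b + 2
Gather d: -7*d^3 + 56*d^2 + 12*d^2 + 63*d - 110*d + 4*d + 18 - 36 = -7*d^3 + 68*d^2 - 43*d - 18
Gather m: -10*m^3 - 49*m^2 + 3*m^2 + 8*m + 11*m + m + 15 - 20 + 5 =-10*m^3 - 46*m^2 + 20*m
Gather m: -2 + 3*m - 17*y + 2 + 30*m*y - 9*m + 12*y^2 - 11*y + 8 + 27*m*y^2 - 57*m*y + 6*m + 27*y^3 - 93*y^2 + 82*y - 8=m*(27*y^2 - 27*y) + 27*y^3 - 81*y^2 + 54*y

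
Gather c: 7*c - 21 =7*c - 21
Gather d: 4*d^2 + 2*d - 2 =4*d^2 + 2*d - 2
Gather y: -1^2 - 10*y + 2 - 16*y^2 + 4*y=-16*y^2 - 6*y + 1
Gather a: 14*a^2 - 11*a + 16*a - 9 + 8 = 14*a^2 + 5*a - 1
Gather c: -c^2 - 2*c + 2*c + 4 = 4 - c^2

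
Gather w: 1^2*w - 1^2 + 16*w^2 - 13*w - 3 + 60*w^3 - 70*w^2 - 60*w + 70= 60*w^3 - 54*w^2 - 72*w + 66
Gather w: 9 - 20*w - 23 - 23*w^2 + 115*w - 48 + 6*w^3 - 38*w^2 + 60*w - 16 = 6*w^3 - 61*w^2 + 155*w - 78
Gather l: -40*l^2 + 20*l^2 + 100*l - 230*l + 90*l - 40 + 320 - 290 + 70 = -20*l^2 - 40*l + 60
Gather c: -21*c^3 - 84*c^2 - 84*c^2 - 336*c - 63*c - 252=-21*c^3 - 168*c^2 - 399*c - 252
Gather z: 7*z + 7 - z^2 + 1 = -z^2 + 7*z + 8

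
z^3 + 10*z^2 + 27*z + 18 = (z + 1)*(z + 3)*(z + 6)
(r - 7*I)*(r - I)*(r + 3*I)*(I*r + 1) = I*r^4 + 6*r^3 + 12*I*r^2 + 38*r - 21*I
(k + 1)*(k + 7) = k^2 + 8*k + 7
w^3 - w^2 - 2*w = w*(w - 2)*(w + 1)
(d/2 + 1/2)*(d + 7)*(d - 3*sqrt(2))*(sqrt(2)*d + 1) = sqrt(2)*d^4/2 - 5*d^3/2 + 4*sqrt(2)*d^3 - 20*d^2 + 2*sqrt(2)*d^2 - 35*d/2 - 12*sqrt(2)*d - 21*sqrt(2)/2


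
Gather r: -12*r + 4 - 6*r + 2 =6 - 18*r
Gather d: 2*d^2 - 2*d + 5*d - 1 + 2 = 2*d^2 + 3*d + 1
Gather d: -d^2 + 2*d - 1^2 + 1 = -d^2 + 2*d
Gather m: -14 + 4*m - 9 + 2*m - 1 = 6*m - 24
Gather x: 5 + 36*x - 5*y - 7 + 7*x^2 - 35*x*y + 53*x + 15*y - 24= 7*x^2 + x*(89 - 35*y) + 10*y - 26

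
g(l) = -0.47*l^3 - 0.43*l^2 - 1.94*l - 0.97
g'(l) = -1.41*l^2 - 0.86*l - 1.94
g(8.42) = -328.36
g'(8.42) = -109.15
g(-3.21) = 16.37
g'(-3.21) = -13.71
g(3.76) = -39.33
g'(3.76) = -25.11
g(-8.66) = 288.83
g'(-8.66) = -100.24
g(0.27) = -1.53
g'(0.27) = -2.27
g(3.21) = -27.17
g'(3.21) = -19.23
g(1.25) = -4.98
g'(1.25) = -5.22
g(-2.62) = 9.61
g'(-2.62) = -9.37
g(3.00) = -23.35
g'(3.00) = -17.21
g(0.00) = -0.97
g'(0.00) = -1.94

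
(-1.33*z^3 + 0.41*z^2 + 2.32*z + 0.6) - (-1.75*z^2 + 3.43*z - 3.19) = -1.33*z^3 + 2.16*z^2 - 1.11*z + 3.79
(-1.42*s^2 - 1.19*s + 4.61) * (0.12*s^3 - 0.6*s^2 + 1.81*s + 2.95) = -0.1704*s^5 + 0.7092*s^4 - 1.303*s^3 - 9.1089*s^2 + 4.8336*s + 13.5995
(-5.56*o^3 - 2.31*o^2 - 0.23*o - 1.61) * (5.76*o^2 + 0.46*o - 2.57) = -32.0256*o^5 - 15.8632*o^4 + 11.9018*o^3 - 3.4427*o^2 - 0.1495*o + 4.1377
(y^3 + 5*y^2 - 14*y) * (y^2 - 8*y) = y^5 - 3*y^4 - 54*y^3 + 112*y^2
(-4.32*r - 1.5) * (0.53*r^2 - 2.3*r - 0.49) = -2.2896*r^3 + 9.141*r^2 + 5.5668*r + 0.735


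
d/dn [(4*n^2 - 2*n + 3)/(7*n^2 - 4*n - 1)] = 2*(-n^2 - 25*n + 7)/(49*n^4 - 56*n^3 + 2*n^2 + 8*n + 1)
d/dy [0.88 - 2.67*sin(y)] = -2.67*cos(y)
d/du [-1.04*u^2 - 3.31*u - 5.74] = -2.08*u - 3.31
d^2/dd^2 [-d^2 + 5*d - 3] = -2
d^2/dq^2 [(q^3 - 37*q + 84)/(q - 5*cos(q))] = (6*q*(q - 5*cos(q))^2 + (q - 5*cos(q))*((74 - 6*q^2)*(5*sin(q) + 1) + (-5*q^3 + 185*q - 420)*cos(q)) + (5*sin(q) + 1)^2*(2*q^3 - 74*q + 168))/(q - 5*cos(q))^3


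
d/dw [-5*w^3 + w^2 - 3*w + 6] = -15*w^2 + 2*w - 3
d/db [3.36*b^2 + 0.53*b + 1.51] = 6.72*b + 0.53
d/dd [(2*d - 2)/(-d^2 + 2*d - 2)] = 2*d*(d - 2)/(d^4 - 4*d^3 + 8*d^2 - 8*d + 4)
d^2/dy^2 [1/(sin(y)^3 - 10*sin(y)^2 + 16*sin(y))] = (-9*sin(y)^3 + 110*sin(y)^2 - 420*sin(y) + 320 + 440/sin(y) - 960/sin(y)^2 + 512/sin(y)^3)/((sin(y) - 8)^3*(sin(y) - 2)^3)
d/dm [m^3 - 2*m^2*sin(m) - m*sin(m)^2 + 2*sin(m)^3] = -2*m^2*cos(m) + 3*m^2 - 4*m*sin(m) - m*sin(2*m) + 6*sin(m)^2*cos(m) - sin(m)^2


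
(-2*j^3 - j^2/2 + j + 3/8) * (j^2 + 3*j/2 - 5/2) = -2*j^5 - 7*j^4/2 + 21*j^3/4 + 25*j^2/8 - 31*j/16 - 15/16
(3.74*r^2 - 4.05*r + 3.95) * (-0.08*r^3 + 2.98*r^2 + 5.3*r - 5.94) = -0.2992*r^5 + 11.4692*r^4 + 7.437*r^3 - 31.9096*r^2 + 44.992*r - 23.463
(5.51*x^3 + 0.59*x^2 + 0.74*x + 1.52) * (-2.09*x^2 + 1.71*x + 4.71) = -11.5159*x^5 + 8.189*x^4 + 25.4144*x^3 + 0.8675*x^2 + 6.0846*x + 7.1592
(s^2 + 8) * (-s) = -s^3 - 8*s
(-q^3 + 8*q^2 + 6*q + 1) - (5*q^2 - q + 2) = -q^3 + 3*q^2 + 7*q - 1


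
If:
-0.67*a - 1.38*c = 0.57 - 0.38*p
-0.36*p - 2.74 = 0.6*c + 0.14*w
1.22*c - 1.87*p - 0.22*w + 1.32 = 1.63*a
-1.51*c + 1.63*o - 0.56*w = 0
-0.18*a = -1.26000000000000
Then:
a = 7.00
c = -9.26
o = 15.82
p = -19.79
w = 71.02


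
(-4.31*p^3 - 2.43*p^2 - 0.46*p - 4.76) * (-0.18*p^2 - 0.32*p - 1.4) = 0.7758*p^5 + 1.8166*p^4 + 6.8944*p^3 + 4.406*p^2 + 2.1672*p + 6.664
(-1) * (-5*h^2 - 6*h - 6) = 5*h^2 + 6*h + 6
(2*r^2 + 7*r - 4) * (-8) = -16*r^2 - 56*r + 32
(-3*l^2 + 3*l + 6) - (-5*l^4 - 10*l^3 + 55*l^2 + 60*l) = 5*l^4 + 10*l^3 - 58*l^2 - 57*l + 6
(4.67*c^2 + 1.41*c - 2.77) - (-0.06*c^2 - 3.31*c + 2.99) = 4.73*c^2 + 4.72*c - 5.76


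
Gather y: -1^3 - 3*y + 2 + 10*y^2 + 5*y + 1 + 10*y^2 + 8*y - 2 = 20*y^2 + 10*y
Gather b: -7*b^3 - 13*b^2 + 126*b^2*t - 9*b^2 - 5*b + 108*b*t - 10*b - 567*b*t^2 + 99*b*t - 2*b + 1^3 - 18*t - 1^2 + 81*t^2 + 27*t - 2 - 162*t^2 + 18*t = -7*b^3 + b^2*(126*t - 22) + b*(-567*t^2 + 207*t - 17) - 81*t^2 + 27*t - 2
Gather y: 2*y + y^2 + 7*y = y^2 + 9*y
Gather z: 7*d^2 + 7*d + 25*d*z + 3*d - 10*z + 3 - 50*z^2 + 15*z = 7*d^2 + 10*d - 50*z^2 + z*(25*d + 5) + 3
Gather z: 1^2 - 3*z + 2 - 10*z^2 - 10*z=-10*z^2 - 13*z + 3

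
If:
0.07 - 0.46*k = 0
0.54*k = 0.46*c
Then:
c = 0.18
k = 0.15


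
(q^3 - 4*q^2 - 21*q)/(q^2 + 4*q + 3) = q*(q - 7)/(q + 1)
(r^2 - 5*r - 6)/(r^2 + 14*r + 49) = (r^2 - 5*r - 6)/(r^2 + 14*r + 49)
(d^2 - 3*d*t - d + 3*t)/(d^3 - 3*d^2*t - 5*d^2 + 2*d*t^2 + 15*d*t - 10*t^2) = (d^2 - 3*d*t - d + 3*t)/(d^3 - 3*d^2*t - 5*d^2 + 2*d*t^2 + 15*d*t - 10*t^2)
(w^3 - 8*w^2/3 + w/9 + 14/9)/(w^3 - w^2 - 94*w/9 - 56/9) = (3*w^2 - 10*w + 7)/(3*w^2 - 5*w - 28)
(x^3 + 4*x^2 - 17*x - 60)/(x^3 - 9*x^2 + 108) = (x^2 + x - 20)/(x^2 - 12*x + 36)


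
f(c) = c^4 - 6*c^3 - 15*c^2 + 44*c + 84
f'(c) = 4*c^3 - 18*c^2 - 30*c + 44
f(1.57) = 98.96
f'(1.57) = -31.99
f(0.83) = 107.23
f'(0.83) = 8.99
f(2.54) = 42.29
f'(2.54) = -82.78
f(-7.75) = 5242.47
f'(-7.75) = -2666.56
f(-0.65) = 50.89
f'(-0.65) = 54.80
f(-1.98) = 0.02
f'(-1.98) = 1.78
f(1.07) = 107.87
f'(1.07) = -3.81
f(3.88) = -94.93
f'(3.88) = -109.73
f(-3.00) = 60.00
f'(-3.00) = -136.00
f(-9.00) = 9408.00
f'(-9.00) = -4060.00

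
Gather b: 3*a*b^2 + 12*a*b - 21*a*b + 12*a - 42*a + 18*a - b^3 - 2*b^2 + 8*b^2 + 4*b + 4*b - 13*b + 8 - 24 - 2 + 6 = -12*a - b^3 + b^2*(3*a + 6) + b*(-9*a - 5) - 12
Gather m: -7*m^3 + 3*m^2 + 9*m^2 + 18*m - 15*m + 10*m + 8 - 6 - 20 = -7*m^3 + 12*m^2 + 13*m - 18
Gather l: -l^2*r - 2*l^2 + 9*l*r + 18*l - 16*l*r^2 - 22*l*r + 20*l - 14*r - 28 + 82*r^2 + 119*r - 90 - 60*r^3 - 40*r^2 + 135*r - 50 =l^2*(-r - 2) + l*(-16*r^2 - 13*r + 38) - 60*r^3 + 42*r^2 + 240*r - 168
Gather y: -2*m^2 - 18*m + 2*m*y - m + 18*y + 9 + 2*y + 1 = -2*m^2 - 19*m + y*(2*m + 20) + 10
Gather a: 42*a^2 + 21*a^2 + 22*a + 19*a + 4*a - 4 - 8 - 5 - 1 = 63*a^2 + 45*a - 18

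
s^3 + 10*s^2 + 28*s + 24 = (s + 2)^2*(s + 6)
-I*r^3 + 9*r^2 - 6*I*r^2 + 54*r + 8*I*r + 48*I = (r + 6)*(r + 8*I)*(-I*r + 1)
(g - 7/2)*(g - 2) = g^2 - 11*g/2 + 7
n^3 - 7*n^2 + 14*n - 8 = (n - 4)*(n - 2)*(n - 1)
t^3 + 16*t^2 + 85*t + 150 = (t + 5)^2*(t + 6)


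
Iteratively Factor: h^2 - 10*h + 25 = (h - 5)*(h - 5)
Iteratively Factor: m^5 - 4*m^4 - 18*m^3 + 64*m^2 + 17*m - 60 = (m - 1)*(m^4 - 3*m^3 - 21*m^2 + 43*m + 60) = (m - 1)*(m + 4)*(m^3 - 7*m^2 + 7*m + 15) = (m - 3)*(m - 1)*(m + 4)*(m^2 - 4*m - 5) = (m - 3)*(m - 1)*(m + 1)*(m + 4)*(m - 5)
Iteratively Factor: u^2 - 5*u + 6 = (u - 2)*(u - 3)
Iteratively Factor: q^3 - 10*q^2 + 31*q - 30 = (q - 5)*(q^2 - 5*q + 6) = (q - 5)*(q - 2)*(q - 3)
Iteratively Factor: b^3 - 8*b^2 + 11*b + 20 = (b + 1)*(b^2 - 9*b + 20) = (b - 4)*(b + 1)*(b - 5)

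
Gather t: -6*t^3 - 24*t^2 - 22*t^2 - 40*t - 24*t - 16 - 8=-6*t^3 - 46*t^2 - 64*t - 24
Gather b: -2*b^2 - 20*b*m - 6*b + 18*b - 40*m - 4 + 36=-2*b^2 + b*(12 - 20*m) - 40*m + 32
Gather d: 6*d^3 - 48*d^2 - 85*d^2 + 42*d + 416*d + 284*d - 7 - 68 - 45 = 6*d^3 - 133*d^2 + 742*d - 120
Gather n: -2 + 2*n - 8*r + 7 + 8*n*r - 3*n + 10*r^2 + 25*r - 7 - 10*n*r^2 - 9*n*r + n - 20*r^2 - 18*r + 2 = n*(-10*r^2 - r) - 10*r^2 - r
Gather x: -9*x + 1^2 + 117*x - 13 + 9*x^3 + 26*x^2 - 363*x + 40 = 9*x^3 + 26*x^2 - 255*x + 28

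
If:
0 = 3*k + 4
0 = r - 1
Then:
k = -4/3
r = 1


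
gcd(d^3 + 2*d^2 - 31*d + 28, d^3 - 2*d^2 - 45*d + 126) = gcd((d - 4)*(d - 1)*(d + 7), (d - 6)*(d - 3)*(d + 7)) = d + 7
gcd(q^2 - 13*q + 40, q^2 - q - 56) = q - 8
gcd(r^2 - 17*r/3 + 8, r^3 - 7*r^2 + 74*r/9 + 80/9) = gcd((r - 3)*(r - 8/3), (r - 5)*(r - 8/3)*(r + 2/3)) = r - 8/3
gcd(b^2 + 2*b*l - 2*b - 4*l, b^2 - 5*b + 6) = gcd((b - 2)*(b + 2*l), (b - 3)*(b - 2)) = b - 2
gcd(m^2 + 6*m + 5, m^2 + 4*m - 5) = m + 5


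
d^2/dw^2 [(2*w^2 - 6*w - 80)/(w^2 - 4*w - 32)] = 4/(w^3 + 12*w^2 + 48*w + 64)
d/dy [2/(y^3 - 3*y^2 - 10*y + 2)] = 2*(-3*y^2 + 6*y + 10)/(y^3 - 3*y^2 - 10*y + 2)^2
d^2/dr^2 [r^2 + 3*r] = 2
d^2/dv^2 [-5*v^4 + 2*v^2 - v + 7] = 4 - 60*v^2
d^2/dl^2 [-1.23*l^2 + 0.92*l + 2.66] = -2.46000000000000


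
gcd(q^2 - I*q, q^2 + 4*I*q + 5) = q - I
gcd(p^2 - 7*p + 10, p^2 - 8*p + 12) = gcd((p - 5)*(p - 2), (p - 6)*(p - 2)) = p - 2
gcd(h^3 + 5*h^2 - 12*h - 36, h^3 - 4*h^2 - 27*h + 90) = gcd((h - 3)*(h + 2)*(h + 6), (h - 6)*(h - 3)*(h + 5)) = h - 3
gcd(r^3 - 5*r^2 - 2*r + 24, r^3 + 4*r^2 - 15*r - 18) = r - 3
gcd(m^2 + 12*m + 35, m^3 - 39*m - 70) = m + 5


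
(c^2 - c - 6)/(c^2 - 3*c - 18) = (-c^2 + c + 6)/(-c^2 + 3*c + 18)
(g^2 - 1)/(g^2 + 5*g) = (g^2 - 1)/(g*(g + 5))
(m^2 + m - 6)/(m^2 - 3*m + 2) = (m + 3)/(m - 1)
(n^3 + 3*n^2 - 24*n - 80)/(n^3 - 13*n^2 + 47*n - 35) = (n^2 + 8*n + 16)/(n^2 - 8*n + 7)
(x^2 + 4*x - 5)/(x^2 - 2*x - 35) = (x - 1)/(x - 7)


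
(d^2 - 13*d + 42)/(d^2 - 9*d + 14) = (d - 6)/(d - 2)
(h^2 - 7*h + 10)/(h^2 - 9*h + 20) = (h - 2)/(h - 4)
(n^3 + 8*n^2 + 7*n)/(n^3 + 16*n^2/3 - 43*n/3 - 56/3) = 3*n/(3*n - 8)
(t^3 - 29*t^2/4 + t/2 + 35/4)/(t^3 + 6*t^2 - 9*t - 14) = (4*t^2 - 33*t + 35)/(4*(t^2 + 5*t - 14))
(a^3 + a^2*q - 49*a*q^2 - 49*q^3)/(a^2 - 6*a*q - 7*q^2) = a + 7*q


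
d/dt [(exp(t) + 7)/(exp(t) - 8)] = -15*exp(t)/(exp(t) - 8)^2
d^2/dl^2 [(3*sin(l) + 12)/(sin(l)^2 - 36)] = 3*(-9*sin(l)^5 - 16*sin(l)^4 - 552*sin(l)^2 - 2471*sin(l)/2 + 51*sin(3*l) + sin(5*l)/2 + 288)/((sin(l) - 6)^3*(sin(l) + 6)^3)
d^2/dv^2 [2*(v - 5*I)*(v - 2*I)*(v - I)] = 12*v - 32*I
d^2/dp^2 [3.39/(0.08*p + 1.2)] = 0.043392/(0.08*p + 1.2)^3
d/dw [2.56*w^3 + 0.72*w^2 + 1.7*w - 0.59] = 7.68*w^2 + 1.44*w + 1.7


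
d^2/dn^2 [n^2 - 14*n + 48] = 2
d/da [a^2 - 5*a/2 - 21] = 2*a - 5/2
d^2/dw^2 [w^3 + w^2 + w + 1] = 6*w + 2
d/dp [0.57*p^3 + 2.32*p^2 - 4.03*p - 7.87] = 1.71*p^2 + 4.64*p - 4.03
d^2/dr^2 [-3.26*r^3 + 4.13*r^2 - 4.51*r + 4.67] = 8.26 - 19.56*r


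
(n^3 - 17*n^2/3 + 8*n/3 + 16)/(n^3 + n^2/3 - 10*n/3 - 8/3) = (n^2 - 7*n + 12)/(n^2 - n - 2)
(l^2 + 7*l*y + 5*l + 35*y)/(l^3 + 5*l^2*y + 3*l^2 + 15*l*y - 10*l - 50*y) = (l + 7*y)/(l^2 + 5*l*y - 2*l - 10*y)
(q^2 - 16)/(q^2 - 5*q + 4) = (q + 4)/(q - 1)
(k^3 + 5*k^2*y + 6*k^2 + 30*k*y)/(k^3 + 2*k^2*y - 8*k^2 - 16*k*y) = (k^2 + 5*k*y + 6*k + 30*y)/(k^2 + 2*k*y - 8*k - 16*y)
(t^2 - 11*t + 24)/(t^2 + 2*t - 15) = (t - 8)/(t + 5)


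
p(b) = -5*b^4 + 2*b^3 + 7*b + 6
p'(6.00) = -4097.00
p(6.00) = -6000.00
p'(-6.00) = 4543.00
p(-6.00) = -6948.00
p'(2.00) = -129.00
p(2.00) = -44.00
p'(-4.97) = 2610.47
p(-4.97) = -3324.99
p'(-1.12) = 42.62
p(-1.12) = -12.52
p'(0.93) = -3.90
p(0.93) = 10.38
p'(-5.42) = 3367.66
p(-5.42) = -4665.24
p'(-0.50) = 11.00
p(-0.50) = 1.94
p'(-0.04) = 7.01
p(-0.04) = 5.72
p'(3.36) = -683.92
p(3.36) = -531.89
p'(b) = -20*b^3 + 6*b^2 + 7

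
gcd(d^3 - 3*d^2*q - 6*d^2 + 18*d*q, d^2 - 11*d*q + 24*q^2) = -d + 3*q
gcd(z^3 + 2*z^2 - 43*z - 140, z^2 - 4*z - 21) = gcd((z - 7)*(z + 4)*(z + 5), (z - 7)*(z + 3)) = z - 7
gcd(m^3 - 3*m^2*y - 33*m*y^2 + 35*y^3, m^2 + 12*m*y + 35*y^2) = m + 5*y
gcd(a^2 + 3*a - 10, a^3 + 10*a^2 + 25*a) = a + 5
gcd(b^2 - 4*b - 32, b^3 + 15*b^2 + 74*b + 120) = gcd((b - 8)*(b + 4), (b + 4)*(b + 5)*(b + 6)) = b + 4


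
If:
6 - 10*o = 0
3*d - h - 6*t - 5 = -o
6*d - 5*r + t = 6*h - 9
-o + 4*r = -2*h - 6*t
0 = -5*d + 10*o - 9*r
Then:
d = 2553/3800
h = 6881/3800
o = 3/5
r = 223/760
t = -2657/3800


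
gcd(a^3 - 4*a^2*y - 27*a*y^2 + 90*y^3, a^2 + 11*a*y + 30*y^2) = a + 5*y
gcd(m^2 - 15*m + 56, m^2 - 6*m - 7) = m - 7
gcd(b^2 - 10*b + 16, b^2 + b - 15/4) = 1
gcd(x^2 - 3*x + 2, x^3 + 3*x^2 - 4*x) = x - 1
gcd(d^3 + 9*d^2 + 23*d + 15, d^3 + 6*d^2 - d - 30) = d^2 + 8*d + 15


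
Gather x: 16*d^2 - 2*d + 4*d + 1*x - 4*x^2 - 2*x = 16*d^2 + 2*d - 4*x^2 - x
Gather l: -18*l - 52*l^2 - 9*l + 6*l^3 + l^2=6*l^3 - 51*l^2 - 27*l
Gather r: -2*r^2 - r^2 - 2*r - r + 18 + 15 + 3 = -3*r^2 - 3*r + 36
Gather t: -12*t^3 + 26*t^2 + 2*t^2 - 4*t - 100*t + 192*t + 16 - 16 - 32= -12*t^3 + 28*t^2 + 88*t - 32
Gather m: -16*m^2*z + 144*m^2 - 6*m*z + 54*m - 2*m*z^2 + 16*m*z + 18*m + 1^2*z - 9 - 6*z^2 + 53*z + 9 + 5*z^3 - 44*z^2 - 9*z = m^2*(144 - 16*z) + m*(-2*z^2 + 10*z + 72) + 5*z^3 - 50*z^2 + 45*z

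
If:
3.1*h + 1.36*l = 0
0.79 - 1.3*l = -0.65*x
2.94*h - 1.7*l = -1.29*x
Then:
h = 1.68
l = -3.83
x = -8.87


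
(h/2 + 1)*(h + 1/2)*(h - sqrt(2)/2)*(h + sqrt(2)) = h^4/2 + sqrt(2)*h^3/4 + 5*h^3/4 + 5*sqrt(2)*h^2/8 - 5*h/4 + sqrt(2)*h/4 - 1/2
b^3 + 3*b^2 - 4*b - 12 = (b - 2)*(b + 2)*(b + 3)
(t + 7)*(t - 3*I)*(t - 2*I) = t^3 + 7*t^2 - 5*I*t^2 - 6*t - 35*I*t - 42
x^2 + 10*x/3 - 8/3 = (x - 2/3)*(x + 4)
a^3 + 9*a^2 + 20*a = a*(a + 4)*(a + 5)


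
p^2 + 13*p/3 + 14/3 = (p + 2)*(p + 7/3)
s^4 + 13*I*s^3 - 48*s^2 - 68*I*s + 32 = (s + I)*(s + 2*I)^2*(s + 8*I)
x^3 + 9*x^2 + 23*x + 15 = (x + 1)*(x + 3)*(x + 5)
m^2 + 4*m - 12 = (m - 2)*(m + 6)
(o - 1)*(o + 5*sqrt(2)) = o^2 - o + 5*sqrt(2)*o - 5*sqrt(2)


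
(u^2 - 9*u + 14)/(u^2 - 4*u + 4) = (u - 7)/(u - 2)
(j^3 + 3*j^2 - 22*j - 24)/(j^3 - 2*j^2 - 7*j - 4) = (j + 6)/(j + 1)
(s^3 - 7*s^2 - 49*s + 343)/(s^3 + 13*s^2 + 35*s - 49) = (s^2 - 14*s + 49)/(s^2 + 6*s - 7)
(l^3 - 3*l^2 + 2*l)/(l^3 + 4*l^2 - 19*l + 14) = l/(l + 7)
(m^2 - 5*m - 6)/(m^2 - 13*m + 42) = (m + 1)/(m - 7)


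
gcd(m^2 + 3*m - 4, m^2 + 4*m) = m + 4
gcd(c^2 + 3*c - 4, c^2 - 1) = c - 1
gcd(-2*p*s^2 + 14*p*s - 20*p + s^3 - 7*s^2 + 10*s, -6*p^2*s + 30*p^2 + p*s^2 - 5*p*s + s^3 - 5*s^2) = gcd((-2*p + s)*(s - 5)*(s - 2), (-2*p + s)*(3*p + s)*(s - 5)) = 2*p*s - 10*p - s^2 + 5*s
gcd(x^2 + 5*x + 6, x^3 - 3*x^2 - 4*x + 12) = x + 2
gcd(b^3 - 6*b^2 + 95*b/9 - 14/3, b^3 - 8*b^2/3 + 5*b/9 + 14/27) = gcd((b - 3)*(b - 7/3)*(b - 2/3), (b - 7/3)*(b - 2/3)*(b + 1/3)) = b^2 - 3*b + 14/9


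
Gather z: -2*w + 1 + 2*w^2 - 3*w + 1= 2*w^2 - 5*w + 2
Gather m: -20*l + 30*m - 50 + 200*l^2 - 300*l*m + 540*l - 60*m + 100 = 200*l^2 + 520*l + m*(-300*l - 30) + 50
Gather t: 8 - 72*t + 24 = 32 - 72*t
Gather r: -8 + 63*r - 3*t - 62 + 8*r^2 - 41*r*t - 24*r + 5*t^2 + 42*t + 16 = 8*r^2 + r*(39 - 41*t) + 5*t^2 + 39*t - 54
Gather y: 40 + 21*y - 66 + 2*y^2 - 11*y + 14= 2*y^2 + 10*y - 12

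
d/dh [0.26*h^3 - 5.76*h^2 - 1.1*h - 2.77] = 0.78*h^2 - 11.52*h - 1.1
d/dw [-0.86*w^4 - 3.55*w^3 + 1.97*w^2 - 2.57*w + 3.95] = -3.44*w^3 - 10.65*w^2 + 3.94*w - 2.57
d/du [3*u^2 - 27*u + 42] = 6*u - 27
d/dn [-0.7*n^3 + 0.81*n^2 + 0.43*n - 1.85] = -2.1*n^2 + 1.62*n + 0.43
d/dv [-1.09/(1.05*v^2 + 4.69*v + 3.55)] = (2.289*v + 5.1121)/(1.05*v^2 + 4.69*v + 3.55)^2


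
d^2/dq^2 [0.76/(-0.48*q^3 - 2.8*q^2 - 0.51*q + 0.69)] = ((2.1888*q + 4.256)*(0.48*q^3 + 2.8*q^2 + 0.51*q - 0.69) - 0.76*(1.44*q^2 + 5.6*q + 0.51)*(2.88*q^2 + 11.2*q + 1.02))/(0.48*q^3 + 2.8*q^2 + 0.51*q - 0.69)^3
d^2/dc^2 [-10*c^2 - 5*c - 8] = -20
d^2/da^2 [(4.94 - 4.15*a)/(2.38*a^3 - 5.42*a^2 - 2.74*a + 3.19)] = (-141.04356*a^5 + 656.985672*a^4 - 1317.534464*a^3 + 1055.519688*a^2 - 215.371116*a + 172.451332)/(13.481272*a^9 - 92.103144*a^8 + 163.186128*a^7 + 107.057644*a^6 - 434.768088*a^5 + 34.242804*a^4 + 336.330842*a^3 - 93.615654*a^2 - 83.647542*a + 32.461759)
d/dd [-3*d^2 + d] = 1 - 6*d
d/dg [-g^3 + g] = 1 - 3*g^2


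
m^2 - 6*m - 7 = (m - 7)*(m + 1)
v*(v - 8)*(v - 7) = v^3 - 15*v^2 + 56*v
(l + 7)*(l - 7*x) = l^2 - 7*l*x + 7*l - 49*x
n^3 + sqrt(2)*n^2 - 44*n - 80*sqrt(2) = (n - 5*sqrt(2))*(n + 2*sqrt(2))*(n + 4*sqrt(2))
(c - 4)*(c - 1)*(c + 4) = c^3 - c^2 - 16*c + 16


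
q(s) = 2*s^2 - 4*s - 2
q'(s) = 4*s - 4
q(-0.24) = -0.92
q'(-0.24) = -4.96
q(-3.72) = 40.56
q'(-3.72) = -18.88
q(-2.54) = 21.06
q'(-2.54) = -14.16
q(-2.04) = 14.48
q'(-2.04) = -12.16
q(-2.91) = 26.58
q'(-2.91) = -15.64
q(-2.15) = 15.84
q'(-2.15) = -12.60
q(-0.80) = 2.48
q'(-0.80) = -7.20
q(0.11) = -2.42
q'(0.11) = -3.56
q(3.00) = 4.00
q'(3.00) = 8.00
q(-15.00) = 508.00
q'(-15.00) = -64.00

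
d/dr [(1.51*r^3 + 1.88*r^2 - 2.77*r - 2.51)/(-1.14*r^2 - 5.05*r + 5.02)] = (-1.7214*r^4 - 15.251*r^3 + 10.0888*r^2 + 13.1524*r - 26.5809)/(1.2996*r^4 + 11.514*r^3 + 14.0569*r^2 - 50.702*r + 25.2004)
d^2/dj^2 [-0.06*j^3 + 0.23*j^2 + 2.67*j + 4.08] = 0.46 - 0.36*j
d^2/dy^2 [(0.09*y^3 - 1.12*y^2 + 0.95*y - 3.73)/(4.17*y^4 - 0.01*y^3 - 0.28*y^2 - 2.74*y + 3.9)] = (3.130002*y^9 - 116.853408*y^8 + 199.144188*y^7 - 1286.065424*y^6 - 190.694148*y^5 + 580.906896*y^4 - 135.939332*y^3 + 712.899996*y^2 - 3.60495600000001*y - 77.920016)/(72.511713*y^12 - 0.521667*y^11 - 14.605425*y^10 - 142.866703*y^9 + 205.116378*y^8 + 18.21639*y^7 + 66.531422*y^6 - 268.167876*y^5 + 185.529156*y^4 - 3.074644*y^3 + 75.06252*y^2 - 125.0262*y + 59.319)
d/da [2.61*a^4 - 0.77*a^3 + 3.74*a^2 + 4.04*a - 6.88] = 10.44*a^3 - 2.31*a^2 + 7.48*a + 4.04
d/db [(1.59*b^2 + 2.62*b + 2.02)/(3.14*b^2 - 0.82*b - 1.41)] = (-9.5306*b^2 - 17.1694*b - 2.0378)/(9.8596*b^4 - 5.1496*b^3 - 8.1824*b^2 + 2.3124*b + 1.9881)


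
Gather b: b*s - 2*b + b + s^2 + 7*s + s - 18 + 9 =b*(s - 1) + s^2 + 8*s - 9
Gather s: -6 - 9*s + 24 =18 - 9*s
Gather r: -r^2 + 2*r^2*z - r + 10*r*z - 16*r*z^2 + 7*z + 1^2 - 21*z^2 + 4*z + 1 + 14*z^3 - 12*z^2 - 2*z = r^2*(2*z - 1) + r*(-16*z^2 + 10*z - 1) + 14*z^3 - 33*z^2 + 9*z + 2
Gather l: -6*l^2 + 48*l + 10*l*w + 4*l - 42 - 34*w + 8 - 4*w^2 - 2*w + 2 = -6*l^2 + l*(10*w + 52) - 4*w^2 - 36*w - 32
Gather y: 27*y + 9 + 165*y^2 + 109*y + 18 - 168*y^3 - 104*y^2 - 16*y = -168*y^3 + 61*y^2 + 120*y + 27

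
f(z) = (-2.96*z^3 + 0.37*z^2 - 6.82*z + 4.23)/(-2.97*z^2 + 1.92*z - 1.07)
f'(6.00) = 0.94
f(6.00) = 6.87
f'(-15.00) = 0.99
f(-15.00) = -14.58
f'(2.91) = 0.79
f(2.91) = 4.14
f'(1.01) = 2.34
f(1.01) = 2.47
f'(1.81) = 0.69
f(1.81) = 3.34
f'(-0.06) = -1.62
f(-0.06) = -3.88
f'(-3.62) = 0.83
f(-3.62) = -3.71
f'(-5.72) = 0.93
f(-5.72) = -5.58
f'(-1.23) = -0.07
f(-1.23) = -2.36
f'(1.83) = 0.69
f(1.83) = 3.35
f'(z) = (5.94*z - 1.92)*(-2.96*z^3 + 0.37*z^2 - 6.82*z + 4.23)/(-2.97*z^2 + 1.92*z - 1.07)^2 + (-8.88*z^2 + 0.74*z - 6.82)/(-2.97*z^2 + 1.92*z - 1.07)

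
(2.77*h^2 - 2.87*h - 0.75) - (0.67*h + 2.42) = 2.77*h^2 - 3.54*h - 3.17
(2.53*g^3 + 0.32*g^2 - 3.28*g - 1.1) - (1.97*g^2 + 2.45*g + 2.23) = 2.53*g^3 - 1.65*g^2 - 5.73*g - 3.33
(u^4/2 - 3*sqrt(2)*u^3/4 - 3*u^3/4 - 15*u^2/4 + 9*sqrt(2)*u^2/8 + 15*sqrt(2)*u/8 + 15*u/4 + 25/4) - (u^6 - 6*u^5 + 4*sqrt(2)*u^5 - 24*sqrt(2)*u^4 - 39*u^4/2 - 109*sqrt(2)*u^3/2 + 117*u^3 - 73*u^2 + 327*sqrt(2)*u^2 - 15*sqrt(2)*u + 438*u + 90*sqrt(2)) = -u^6 - 4*sqrt(2)*u^5 + 6*u^5 + 20*u^4 + 24*sqrt(2)*u^4 - 471*u^3/4 + 215*sqrt(2)*u^3/4 - 2607*sqrt(2)*u^2/8 + 277*u^2/4 - 1737*u/4 + 135*sqrt(2)*u/8 - 90*sqrt(2) + 25/4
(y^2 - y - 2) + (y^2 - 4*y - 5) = 2*y^2 - 5*y - 7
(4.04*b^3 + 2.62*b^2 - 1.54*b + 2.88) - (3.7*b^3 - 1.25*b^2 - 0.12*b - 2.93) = 0.34*b^3 + 3.87*b^2 - 1.42*b + 5.81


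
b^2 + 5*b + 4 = (b + 1)*(b + 4)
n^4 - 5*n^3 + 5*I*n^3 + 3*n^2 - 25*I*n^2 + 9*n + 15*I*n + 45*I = (n - 3)^2*(n + 1)*(n + 5*I)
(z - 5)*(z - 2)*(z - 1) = z^3 - 8*z^2 + 17*z - 10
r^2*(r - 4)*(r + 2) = r^4 - 2*r^3 - 8*r^2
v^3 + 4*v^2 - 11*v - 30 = (v - 3)*(v + 2)*(v + 5)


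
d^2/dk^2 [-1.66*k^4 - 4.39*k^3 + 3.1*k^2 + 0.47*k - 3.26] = -19.92*k^2 - 26.34*k + 6.2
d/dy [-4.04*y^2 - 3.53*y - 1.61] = -8.08*y - 3.53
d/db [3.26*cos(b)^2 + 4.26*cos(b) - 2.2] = -(6.52*cos(b) + 4.26)*sin(b)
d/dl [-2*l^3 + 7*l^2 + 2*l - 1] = -6*l^2 + 14*l + 2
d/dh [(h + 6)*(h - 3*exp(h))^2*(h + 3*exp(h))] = (h - 3*exp(h))*((h + 6)*(h - 3*exp(h))*(3*exp(h) + 1) - 2*(h + 6)*(h + 3*exp(h))*(3*exp(h) - 1) + (h - 3*exp(h))*(h + 3*exp(h)))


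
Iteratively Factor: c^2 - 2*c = (c - 2)*(c)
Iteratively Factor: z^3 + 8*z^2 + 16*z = (z + 4)*(z^2 + 4*z) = z*(z + 4)*(z + 4)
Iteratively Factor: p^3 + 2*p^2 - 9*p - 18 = (p + 3)*(p^2 - p - 6) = (p - 3)*(p + 3)*(p + 2)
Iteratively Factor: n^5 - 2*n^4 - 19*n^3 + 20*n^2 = (n + 4)*(n^4 - 6*n^3 + 5*n^2) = n*(n + 4)*(n^3 - 6*n^2 + 5*n) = n*(n - 1)*(n + 4)*(n^2 - 5*n) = n^2*(n - 1)*(n + 4)*(n - 5)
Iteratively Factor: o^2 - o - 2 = (o + 1)*(o - 2)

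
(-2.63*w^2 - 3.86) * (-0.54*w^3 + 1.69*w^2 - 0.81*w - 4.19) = 1.4202*w^5 - 4.4447*w^4 + 4.2147*w^3 + 4.4963*w^2 + 3.1266*w + 16.1734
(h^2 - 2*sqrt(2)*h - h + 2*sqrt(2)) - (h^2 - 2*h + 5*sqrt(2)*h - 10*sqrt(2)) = -7*sqrt(2)*h + h + 12*sqrt(2)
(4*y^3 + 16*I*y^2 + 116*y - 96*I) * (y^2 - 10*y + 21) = 4*y^5 - 40*y^4 + 16*I*y^4 + 200*y^3 - 160*I*y^3 - 1160*y^2 + 240*I*y^2 + 2436*y + 960*I*y - 2016*I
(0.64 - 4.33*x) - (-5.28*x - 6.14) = 0.95*x + 6.78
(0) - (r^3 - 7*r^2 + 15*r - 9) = -r^3 + 7*r^2 - 15*r + 9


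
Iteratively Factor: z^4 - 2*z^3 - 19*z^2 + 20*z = (z + 4)*(z^3 - 6*z^2 + 5*z) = (z - 5)*(z + 4)*(z^2 - z) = (z - 5)*(z - 1)*(z + 4)*(z)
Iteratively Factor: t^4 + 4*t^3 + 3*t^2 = (t)*(t^3 + 4*t^2 + 3*t) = t*(t + 3)*(t^2 + t) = t^2*(t + 3)*(t + 1)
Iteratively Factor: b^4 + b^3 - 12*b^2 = (b - 3)*(b^3 + 4*b^2) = (b - 3)*(b + 4)*(b^2) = b*(b - 3)*(b + 4)*(b)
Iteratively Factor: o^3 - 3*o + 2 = (o - 1)*(o^2 + o - 2) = (o - 1)^2*(o + 2)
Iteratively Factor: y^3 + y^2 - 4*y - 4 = (y + 1)*(y^2 - 4) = (y - 2)*(y + 1)*(y + 2)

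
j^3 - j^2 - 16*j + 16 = (j - 4)*(j - 1)*(j + 4)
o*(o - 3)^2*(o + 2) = o^4 - 4*o^3 - 3*o^2 + 18*o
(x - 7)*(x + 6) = x^2 - x - 42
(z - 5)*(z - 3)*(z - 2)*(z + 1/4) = z^4 - 39*z^3/4 + 57*z^2/2 - 89*z/4 - 15/2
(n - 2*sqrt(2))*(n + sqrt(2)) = n^2 - sqrt(2)*n - 4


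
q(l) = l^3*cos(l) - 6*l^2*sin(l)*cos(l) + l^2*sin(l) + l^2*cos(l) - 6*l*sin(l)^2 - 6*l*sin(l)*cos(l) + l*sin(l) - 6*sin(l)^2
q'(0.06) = -1.30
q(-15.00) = 1669.52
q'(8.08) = -188.39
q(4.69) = -67.19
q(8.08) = -16.95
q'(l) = -l^3*sin(l) + 6*l^2*sin(l)^2 - l^2*sin(l) - 6*l^2*cos(l)^2 + 4*l^2*cos(l) + 6*l*sin(l)^2 - 24*l*sin(l)*cos(l) + 2*l*sin(l) - 6*l*cos(l)^2 + 3*l*cos(l) - 6*sin(l)^2 - 18*sin(l)*cos(l) + sin(l)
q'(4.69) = 263.50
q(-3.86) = 79.60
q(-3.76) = 72.79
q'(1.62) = 18.76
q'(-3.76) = -74.60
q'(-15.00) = -2707.02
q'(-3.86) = -60.96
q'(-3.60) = -87.12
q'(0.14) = -3.32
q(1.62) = -10.53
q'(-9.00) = -742.58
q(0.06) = -0.04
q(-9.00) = 406.68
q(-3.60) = 59.70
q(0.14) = -0.22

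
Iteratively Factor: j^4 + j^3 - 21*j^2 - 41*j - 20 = (j - 5)*(j^3 + 6*j^2 + 9*j + 4) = (j - 5)*(j + 1)*(j^2 + 5*j + 4) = (j - 5)*(j + 1)^2*(j + 4)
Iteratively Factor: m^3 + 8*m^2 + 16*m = (m + 4)*(m^2 + 4*m) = m*(m + 4)*(m + 4)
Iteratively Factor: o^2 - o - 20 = (o - 5)*(o + 4)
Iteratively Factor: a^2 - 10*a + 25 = (a - 5)*(a - 5)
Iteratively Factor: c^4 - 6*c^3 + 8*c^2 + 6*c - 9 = (c - 1)*(c^3 - 5*c^2 + 3*c + 9) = (c - 1)*(c + 1)*(c^2 - 6*c + 9) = (c - 3)*(c - 1)*(c + 1)*(c - 3)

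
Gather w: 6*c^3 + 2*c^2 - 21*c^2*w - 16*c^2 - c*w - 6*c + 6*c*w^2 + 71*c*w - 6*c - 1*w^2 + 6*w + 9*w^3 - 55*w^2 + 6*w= 6*c^3 - 14*c^2 - 12*c + 9*w^3 + w^2*(6*c - 56) + w*(-21*c^2 + 70*c + 12)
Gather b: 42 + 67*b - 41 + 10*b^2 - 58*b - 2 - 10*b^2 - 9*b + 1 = 0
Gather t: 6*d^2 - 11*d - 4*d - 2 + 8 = 6*d^2 - 15*d + 6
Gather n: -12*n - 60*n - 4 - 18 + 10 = -72*n - 12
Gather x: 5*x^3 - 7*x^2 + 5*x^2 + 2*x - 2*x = 5*x^3 - 2*x^2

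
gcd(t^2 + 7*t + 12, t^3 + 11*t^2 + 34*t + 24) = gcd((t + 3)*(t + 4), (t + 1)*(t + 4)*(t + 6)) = t + 4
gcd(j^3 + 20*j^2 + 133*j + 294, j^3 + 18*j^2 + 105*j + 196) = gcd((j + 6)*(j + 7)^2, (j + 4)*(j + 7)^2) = j^2 + 14*j + 49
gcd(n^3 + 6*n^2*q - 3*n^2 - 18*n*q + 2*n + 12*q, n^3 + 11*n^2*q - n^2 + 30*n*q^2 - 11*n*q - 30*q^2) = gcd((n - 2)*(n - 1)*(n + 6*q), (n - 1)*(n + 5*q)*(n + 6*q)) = n^2 + 6*n*q - n - 6*q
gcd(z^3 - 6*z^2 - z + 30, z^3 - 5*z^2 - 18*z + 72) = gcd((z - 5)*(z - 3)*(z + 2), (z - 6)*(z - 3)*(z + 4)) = z - 3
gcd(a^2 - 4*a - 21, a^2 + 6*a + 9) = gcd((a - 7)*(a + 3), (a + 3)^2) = a + 3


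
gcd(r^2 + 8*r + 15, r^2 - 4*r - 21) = r + 3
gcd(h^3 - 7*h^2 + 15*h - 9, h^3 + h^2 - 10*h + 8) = h - 1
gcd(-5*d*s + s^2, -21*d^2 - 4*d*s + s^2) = 1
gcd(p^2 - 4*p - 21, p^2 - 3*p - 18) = p + 3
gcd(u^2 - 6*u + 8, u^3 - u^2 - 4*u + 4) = u - 2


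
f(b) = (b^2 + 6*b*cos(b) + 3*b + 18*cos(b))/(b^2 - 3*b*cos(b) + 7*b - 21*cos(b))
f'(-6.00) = -0.14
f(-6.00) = -0.08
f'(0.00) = -0.59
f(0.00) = -0.86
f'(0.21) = -0.72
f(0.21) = -0.99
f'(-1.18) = -0.82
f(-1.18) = -0.15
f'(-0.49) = -0.54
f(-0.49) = -0.59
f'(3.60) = 0.34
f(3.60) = -0.18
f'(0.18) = -0.70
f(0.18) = -0.97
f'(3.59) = 0.34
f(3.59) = -0.18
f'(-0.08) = -0.56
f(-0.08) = -0.81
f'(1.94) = -0.79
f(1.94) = -0.04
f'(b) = (-6*b*sin(b) + 2*b - 18*sin(b) + 6*cos(b) + 3)/(b^2 - 3*b*cos(b) + 7*b - 21*cos(b)) + (b^2 + 6*b*cos(b) + 3*b + 18*cos(b))*(-3*b*sin(b) - 2*b - 21*sin(b) + 3*cos(b) - 7)/(b^2 - 3*b*cos(b) + 7*b - 21*cos(b))^2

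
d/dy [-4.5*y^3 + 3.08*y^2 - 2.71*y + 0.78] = -13.5*y^2 + 6.16*y - 2.71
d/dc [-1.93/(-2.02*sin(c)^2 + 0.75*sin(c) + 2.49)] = (1.4475 - 7.7972*sin(c))*cos(c)/(-2.02*sin(c)^2 + 0.75*sin(c) + 2.49)^2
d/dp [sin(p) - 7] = cos(p)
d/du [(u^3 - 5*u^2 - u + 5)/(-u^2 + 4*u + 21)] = (-u^4 + 8*u^3 + 42*u^2 - 200*u - 41)/(u^4 - 8*u^3 - 26*u^2 + 168*u + 441)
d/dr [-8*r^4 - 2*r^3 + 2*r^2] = 2*r*(-16*r^2 - 3*r + 2)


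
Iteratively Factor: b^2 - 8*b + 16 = (b - 4)*(b - 4)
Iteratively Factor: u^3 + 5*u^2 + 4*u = (u)*(u^2 + 5*u + 4) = u*(u + 1)*(u + 4)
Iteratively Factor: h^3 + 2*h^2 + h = (h + 1)*(h^2 + h) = (h + 1)^2*(h)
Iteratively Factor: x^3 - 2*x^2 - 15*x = (x + 3)*(x^2 - 5*x) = (x - 5)*(x + 3)*(x)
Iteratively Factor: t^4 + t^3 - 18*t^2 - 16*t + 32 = (t + 4)*(t^3 - 3*t^2 - 6*t + 8) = (t - 4)*(t + 4)*(t^2 + t - 2) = (t - 4)*(t - 1)*(t + 4)*(t + 2)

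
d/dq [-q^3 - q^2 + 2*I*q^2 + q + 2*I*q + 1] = -3*q^2 + q*(-2 + 4*I) + 1 + 2*I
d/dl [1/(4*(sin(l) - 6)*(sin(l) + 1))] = (5 - 2*sin(l))*cos(l)/(4*(sin(l) - 6)^2*(sin(l) + 1)^2)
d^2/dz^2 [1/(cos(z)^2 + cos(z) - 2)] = (-4*sin(z)^4 + 11*sin(z)^2 + 7*cos(z)/4 - 3*cos(3*z)/4 - 1)/((cos(z) - 1)^3*(cos(z) + 2)^3)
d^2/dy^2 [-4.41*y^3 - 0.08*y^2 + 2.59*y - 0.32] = -26.46*y - 0.16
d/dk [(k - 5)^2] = 2*k - 10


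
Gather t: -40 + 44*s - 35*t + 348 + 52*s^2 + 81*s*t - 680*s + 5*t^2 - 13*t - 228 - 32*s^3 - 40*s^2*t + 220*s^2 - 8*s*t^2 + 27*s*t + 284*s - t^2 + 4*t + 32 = -32*s^3 + 272*s^2 - 352*s + t^2*(4 - 8*s) + t*(-40*s^2 + 108*s - 44) + 112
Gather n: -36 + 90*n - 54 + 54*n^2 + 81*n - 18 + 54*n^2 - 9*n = 108*n^2 + 162*n - 108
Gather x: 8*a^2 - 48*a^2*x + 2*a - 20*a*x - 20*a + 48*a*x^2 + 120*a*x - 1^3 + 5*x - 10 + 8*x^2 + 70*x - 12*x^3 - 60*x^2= 8*a^2 - 18*a - 12*x^3 + x^2*(48*a - 52) + x*(-48*a^2 + 100*a + 75) - 11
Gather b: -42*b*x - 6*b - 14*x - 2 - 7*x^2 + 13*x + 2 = b*(-42*x - 6) - 7*x^2 - x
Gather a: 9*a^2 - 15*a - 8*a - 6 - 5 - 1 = 9*a^2 - 23*a - 12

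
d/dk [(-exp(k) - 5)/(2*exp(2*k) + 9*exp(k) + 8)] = ((exp(k) + 5)*(4*exp(k) + 9) - 2*exp(2*k) - 9*exp(k) - 8)*exp(k)/(2*exp(2*k) + 9*exp(k) + 8)^2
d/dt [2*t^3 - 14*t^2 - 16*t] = 6*t^2 - 28*t - 16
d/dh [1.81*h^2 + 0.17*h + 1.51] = 3.62*h + 0.17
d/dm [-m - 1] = -1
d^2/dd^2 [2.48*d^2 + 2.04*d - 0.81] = 4.96000000000000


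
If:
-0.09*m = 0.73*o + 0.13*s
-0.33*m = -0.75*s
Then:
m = 2.27272727272727*s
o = -0.458281444582814*s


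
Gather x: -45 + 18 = -27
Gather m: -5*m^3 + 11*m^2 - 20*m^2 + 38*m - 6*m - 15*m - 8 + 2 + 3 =-5*m^3 - 9*m^2 + 17*m - 3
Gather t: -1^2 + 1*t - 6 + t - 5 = 2*t - 12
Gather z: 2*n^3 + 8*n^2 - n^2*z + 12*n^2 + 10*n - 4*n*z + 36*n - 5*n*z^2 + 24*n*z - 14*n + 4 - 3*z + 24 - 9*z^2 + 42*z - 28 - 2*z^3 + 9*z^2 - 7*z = 2*n^3 + 20*n^2 - 5*n*z^2 + 32*n - 2*z^3 + z*(-n^2 + 20*n + 32)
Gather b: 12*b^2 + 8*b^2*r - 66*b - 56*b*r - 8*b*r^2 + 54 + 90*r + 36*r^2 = b^2*(8*r + 12) + b*(-8*r^2 - 56*r - 66) + 36*r^2 + 90*r + 54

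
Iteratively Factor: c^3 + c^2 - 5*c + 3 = (c - 1)*(c^2 + 2*c - 3) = (c - 1)*(c + 3)*(c - 1)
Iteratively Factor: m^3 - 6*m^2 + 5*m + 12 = (m - 3)*(m^2 - 3*m - 4) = (m - 4)*(m - 3)*(m + 1)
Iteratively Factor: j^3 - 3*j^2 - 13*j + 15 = (j - 1)*(j^2 - 2*j - 15) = (j - 1)*(j + 3)*(j - 5)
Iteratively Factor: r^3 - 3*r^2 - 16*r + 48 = (r + 4)*(r^2 - 7*r + 12) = (r - 4)*(r + 4)*(r - 3)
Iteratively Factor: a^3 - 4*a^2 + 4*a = (a - 2)*(a^2 - 2*a) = (a - 2)^2*(a)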